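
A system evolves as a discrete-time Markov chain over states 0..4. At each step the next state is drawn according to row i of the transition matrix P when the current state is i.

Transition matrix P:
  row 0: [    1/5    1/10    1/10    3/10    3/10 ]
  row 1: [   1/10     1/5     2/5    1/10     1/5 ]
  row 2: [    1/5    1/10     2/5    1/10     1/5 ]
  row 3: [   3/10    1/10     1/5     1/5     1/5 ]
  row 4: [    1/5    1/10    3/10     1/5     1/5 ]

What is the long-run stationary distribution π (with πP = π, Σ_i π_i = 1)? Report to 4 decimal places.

π = [0.2071, 0.1111, 0.2795, 0.1816, 0.2207]

Balance equations π_j = Σ_i π_i·P[i][j]:
  π_0 = 1/5·π_0 + 1/10·π_1 + 1/5·π_2 + 3/10·π_3 + 1/5·π_4
  π_1 = 1/10·π_0 + 1/5·π_1 + 1/10·π_2 + 1/10·π_3 + 1/10·π_4
  π_2 = 1/10·π_0 + 2/5·π_1 + 2/5·π_2 + 1/5·π_3 + 3/10·π_4
  π_3 = 3/10·π_0 + 1/10·π_1 + 1/10·π_2 + 1/5·π_3 + 1/5·π_4
  normalize: π_0 + π_1 + π_2 + π_3 + π_4 = 1
Solving the linear system gives exactly π = [182/879, 1/9, 737/2637, 479/2637, 194/879].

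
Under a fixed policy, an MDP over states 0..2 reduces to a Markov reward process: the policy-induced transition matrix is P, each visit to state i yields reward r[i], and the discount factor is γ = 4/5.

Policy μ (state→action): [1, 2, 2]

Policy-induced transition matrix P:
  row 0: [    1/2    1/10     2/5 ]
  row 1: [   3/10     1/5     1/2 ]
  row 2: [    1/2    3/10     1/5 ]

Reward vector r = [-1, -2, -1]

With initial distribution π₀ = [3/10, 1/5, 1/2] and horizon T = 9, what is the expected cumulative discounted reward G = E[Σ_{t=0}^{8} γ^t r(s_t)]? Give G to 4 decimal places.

t=0: π = [0.3000, 0.2000, 0.5000], E[r] = -1.2000, γ^t·E[r] = -1.200000, running G = -1.200000
t=1: π = [0.4600, 0.2200, 0.3200], E[r] = -1.2200, γ^t·E[r] = -0.976000, running G = -2.176000
t=2: π = [0.4560, 0.1860, 0.3580], E[r] = -1.1860, γ^t·E[r] = -0.759040, running G = -2.935040
t=3: π = [0.4628, 0.1902, 0.3470], E[r] = -1.1902, γ^t·E[r] = -0.609382, running G = -3.544422
t=4: π = [0.4620, 0.1884, 0.3496], E[r] = -1.1884, γ^t·E[r] = -0.486777, running G = -4.031199
t=5: π = [0.4623, 0.1888, 0.3489], E[r] = -1.1888, γ^t·E[r] = -0.389535, running G = -4.420734
t=6: π = [0.4622, 0.1887, 0.3491], E[r] = -1.1887, γ^t·E[r] = -0.311600, running G = -4.732334
t=7: π = [0.4623, 0.1887, 0.3490], E[r] = -1.1887, γ^t·E[r] = -0.249285, running G = -4.981619
t=8: π = [0.4623, 0.1887, 0.3491], E[r] = -1.1887, γ^t·E[r] = -0.199427, running G = -5.181047

G = -5.1810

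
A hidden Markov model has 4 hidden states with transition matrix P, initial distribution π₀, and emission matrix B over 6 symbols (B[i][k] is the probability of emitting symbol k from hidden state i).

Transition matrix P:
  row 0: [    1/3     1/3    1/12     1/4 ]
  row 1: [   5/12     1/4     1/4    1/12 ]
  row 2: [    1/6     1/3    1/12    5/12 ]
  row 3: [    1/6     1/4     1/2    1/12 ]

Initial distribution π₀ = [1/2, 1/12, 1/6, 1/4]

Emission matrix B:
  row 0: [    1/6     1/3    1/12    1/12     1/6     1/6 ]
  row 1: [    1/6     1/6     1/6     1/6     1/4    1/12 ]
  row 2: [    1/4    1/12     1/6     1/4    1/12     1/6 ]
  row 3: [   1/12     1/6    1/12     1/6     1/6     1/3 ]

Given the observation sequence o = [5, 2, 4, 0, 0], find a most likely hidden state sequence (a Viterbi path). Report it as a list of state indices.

path = [3, 2, 3, 2, 1]

t=0: δ = [8.333e-02, 6.944e-03, 2.778e-02, 8.333e-02]  (obs o_0=5)
t=1: δ = [2.315e-03, 4.630e-03, 6.944e-03, 1.736e-03]  ψ = [0, 0, 3, 0]  (obs o_1=2)
t=2: δ = [3.215e-04, 5.787e-04, 9.645e-05, 4.823e-04]  ψ = [1, 2, 1, 2]  (obs o_2=4)
t=3: δ = [4.019e-05, 2.411e-05, 6.028e-05, 6.698e-06]  ψ = [1, 1, 3, 0]  (obs o_3=0)
t=4: δ = [2.233e-06, 3.349e-06, 1.507e-06, 2.093e-06]  ψ = [0, 2, 1, 2]  (obs o_4=0)
backtrack: best end state = 1; path = [3, 2, 3, 2, 1]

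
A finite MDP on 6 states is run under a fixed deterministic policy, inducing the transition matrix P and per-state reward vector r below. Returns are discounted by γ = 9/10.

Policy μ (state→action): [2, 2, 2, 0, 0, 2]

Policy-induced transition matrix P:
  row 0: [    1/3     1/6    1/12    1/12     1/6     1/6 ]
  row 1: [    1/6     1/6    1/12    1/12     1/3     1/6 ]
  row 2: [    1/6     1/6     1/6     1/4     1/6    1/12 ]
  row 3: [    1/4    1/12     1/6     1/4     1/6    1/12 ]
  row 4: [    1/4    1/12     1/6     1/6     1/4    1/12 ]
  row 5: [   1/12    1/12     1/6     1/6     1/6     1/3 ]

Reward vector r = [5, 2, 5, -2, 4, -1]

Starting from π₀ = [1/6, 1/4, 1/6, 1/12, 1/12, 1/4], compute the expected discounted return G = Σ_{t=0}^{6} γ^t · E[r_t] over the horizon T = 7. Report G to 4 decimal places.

t=0: π = [0.1667, 0.2500, 0.1667, 0.0833, 0.0833, 0.2500], E[r] = 2.0833, γ^t·E[r] = 2.083333, running G = 2.083333
t=1: π = [0.1875, 0.1319, 0.1319, 0.1528, 0.2153, 0.1806], E[r] = 2.2361, γ^t·E[r] = 2.012500, running G = 4.095833
t=2: π = [0.2135, 0.1209, 0.1400, 0.1638, 0.2066, 0.1551], E[r] = 2.3536, γ^t·E[r] = 1.906406, running G = 6.002240
t=3: π = [0.2202, 0.1229, 0.1388, 0.1641, 0.2040, 0.1500], E[r] = 2.3787, γ^t·E[r] = 1.734047, running G = 7.736286
t=4: π = [0.2215, 0.1235, 0.1381, 0.1633, 0.2041, 0.1494], E[r] = 2.3856, γ^t·E[r] = 1.565220, running G = 9.301506
t=5: π = [0.2218, 0.1236, 0.1379, 0.1630, 0.2043, 0.1494], E[r] = 2.3871, γ^t·E[r] = 1.409562, running G = 10.711068
t=6: π = [0.2218, 0.1236, 0.1379, 0.1630, 0.2043, 0.1495], E[r] = 2.3873, γ^t·E[r] = 1.268707, running G = 11.979776

G = 11.9798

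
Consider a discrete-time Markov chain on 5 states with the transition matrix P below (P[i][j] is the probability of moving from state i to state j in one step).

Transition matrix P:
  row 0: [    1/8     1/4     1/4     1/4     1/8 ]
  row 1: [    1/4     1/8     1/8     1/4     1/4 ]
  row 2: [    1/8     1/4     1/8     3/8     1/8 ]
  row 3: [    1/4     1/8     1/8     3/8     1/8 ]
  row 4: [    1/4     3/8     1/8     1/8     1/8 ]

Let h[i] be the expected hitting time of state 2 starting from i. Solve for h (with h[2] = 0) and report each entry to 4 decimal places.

h = [5.8182, 6.5455, 0.0000, 6.5455, 6.5455]

First-step conditioning: h[2] = 0; for i ≠ 2, h[i] = 1 + Σ_k P[i][k]·h[k].
  h[0] = 1 + 1/8·h[0] + 1/4·h[1] + 1/4·h[3] + 1/8·h[4]
  h[1] = 1 + 1/4·h[0] + 1/8·h[1] + 1/4·h[3] + 1/4·h[4]
  h[3] = 1 + 1/4·h[0] + 1/8·h[1] + 3/8·h[3] + 1/8·h[4]
  h[4] = 1 + 1/4·h[0] + 3/8·h[1] + 1/8·h[3] + 1/8·h[4]
Solving the 4×4 linear system over states ≠ 2 gives exactly h = [64/11, 72/11, 0, 72/11, 72/11] (h[2] = 0 is the target).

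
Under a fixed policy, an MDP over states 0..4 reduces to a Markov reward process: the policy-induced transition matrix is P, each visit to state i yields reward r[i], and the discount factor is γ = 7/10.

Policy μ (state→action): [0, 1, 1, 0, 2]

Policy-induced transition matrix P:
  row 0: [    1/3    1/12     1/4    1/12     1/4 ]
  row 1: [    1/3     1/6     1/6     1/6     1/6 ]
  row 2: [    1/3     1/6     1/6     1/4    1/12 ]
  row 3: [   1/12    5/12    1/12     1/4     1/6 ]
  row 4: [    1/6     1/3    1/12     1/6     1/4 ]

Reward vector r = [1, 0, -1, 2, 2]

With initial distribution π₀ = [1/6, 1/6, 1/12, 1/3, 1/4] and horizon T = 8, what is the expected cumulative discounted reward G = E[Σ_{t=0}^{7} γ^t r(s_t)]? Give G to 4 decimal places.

t=0: π = [0.1667, 0.1667, 0.0833, 0.3333, 0.2500], E[r] = 1.2500, γ^t·E[r] = 1.250000, running G = 1.250000
t=1: π = [0.2083, 0.2778, 0.1319, 0.1875, 0.1944], E[r] = 0.8403, γ^t·E[r] = 0.588194, running G = 1.838194
t=2: π = [0.2541, 0.2286, 0.1522, 0.1759, 0.1892], E[r] = 0.8322, γ^t·E[r] = 0.407766, running G = 2.245961
t=3: π = [0.2578, 0.2210, 0.1574, 0.1728, 0.1909], E[r] = 0.8279, γ^t·E[r] = 0.283981, running G = 2.529941
t=4: π = [0.2583, 0.2202, 0.1578, 0.1727, 0.1909], E[r] = 0.8278, γ^t·E[r] = 0.198745, running G = 2.728686
t=5: π = [0.2583, 0.2201, 0.1579, 0.1727, 0.1910], E[r] = 0.8277, γ^t·E[r] = 0.139115, running G = 2.867801
t=6: π = [0.2583, 0.2201, 0.1579, 0.1727, 0.1909], E[r] = 0.8277, γ^t·E[r] = 0.097380, running G = 2.965181
t=7: π = [0.2583, 0.2201, 0.1579, 0.1727, 0.1909], E[r] = 0.8277, γ^t·E[r] = 0.068166, running G = 3.033348

G = 3.0333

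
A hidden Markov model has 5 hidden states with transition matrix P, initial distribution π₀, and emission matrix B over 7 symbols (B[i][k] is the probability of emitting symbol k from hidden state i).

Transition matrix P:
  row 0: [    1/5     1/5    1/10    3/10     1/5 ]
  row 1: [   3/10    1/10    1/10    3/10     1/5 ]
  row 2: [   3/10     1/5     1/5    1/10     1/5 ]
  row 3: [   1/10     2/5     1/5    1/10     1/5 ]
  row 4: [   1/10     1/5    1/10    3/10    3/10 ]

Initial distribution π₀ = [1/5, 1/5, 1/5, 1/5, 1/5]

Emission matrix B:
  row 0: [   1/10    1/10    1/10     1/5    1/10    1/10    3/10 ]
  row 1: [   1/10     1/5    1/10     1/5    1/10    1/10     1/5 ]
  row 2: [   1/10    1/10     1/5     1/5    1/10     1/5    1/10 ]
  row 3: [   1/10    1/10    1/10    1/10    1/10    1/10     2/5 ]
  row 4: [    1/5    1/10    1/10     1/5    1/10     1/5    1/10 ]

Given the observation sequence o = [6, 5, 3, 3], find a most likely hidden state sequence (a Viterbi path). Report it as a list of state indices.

t=0: δ = [6.000e-02, 4.000e-02, 2.000e-02, 8.000e-02, 2.000e-02]  (obs o_0=6)
t=1: δ = [1.200e-03, 3.200e-03, 3.200e-03, 1.800e-03, 3.200e-03]  ψ = [0, 3, 3, 0, 3]  (obs o_1=5)
t=2: δ = [1.920e-04, 1.440e-04, 1.280e-04, 9.600e-05, 1.920e-04]  ψ = [1, 3, 2, 1, 4]  (obs o_2=3)
t=3: δ = [8.640e-06, 7.680e-06, 5.120e-06, 5.760e-06, 1.152e-05]  ψ = [1, 0, 2, 0, 4]  (obs o_3=3)
backtrack: best end state = 4; path = [3, 4, 4, 4]

path = [3, 4, 4, 4]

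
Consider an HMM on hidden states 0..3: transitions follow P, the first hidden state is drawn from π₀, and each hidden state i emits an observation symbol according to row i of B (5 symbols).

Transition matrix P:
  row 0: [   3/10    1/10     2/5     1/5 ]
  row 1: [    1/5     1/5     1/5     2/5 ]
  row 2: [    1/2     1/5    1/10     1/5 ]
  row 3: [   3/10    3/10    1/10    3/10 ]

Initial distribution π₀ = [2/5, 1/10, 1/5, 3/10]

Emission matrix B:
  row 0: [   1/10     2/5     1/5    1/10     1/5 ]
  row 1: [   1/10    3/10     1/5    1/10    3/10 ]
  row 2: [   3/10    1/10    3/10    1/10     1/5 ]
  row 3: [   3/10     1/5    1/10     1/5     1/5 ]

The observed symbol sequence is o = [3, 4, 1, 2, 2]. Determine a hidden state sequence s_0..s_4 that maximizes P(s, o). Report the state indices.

t=0: δ = [4.000e-02, 1.000e-02, 2.000e-02, 6.000e-02]  (obs o_0=3)
t=1: δ = [3.600e-03, 5.400e-03, 3.200e-03, 3.600e-03]  ψ = [3, 3, 0, 3]  (obs o_1=4)
t=2: δ = [6.400e-04, 3.240e-04, 1.440e-04, 4.320e-04]  ψ = [2, 1, 0, 1]  (obs o_2=1)
t=3: δ = [3.840e-05, 2.592e-05, 7.680e-05, 1.296e-05]  ψ = [0, 3, 0, 1]  (obs o_3=2)
t=4: δ = [7.680e-06, 3.072e-06, 4.608e-06, 1.536e-06]  ψ = [2, 2, 0, 2]  (obs o_4=2)
backtrack: best end state = 0; path = [0, 2, 0, 2, 0]

path = [0, 2, 0, 2, 0]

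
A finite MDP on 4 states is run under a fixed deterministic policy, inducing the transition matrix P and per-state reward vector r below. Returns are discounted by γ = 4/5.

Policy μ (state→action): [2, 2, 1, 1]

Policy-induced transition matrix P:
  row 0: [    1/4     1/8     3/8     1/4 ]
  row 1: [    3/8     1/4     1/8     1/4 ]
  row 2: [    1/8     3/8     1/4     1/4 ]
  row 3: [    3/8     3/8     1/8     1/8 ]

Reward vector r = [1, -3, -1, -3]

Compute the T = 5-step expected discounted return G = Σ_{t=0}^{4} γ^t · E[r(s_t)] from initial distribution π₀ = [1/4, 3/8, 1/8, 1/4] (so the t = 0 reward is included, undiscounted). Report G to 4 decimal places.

G = -5.0313

t=0: π = [0.2500, 0.3750, 0.1250, 0.2500], E[r] = -1.7500, γ^t·E[r] = -1.750000, running G = -1.750000
t=1: π = [0.3125, 0.2656, 0.2031, 0.2188], E[r] = -1.3438, γ^t·E[r] = -1.075000, running G = -2.825000
t=2: π = [0.2852, 0.2637, 0.2285, 0.2227], E[r] = -1.4023, γ^t·E[r] = -0.897500, running G = -3.722500
t=3: π = [0.2822, 0.2708, 0.2249, 0.2222], E[r] = -1.4214, γ^t·E[r] = -0.727750, running G = -4.450250
t=4: π = [0.2835, 0.2706, 0.2237, 0.2222], E[r] = -1.4186, γ^t·E[r] = -0.581075, running G = -5.031325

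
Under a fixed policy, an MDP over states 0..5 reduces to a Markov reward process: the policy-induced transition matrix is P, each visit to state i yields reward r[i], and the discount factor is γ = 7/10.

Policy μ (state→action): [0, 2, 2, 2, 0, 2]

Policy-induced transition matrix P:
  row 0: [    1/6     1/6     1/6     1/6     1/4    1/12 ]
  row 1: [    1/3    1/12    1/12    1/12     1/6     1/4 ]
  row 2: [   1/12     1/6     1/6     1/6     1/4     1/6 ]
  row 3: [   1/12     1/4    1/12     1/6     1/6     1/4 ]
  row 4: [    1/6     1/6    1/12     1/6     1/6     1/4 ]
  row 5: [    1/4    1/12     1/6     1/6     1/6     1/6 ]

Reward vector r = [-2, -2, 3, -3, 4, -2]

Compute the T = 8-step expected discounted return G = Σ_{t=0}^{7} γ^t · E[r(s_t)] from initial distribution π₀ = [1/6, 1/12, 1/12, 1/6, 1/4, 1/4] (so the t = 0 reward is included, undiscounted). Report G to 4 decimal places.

t=0: π = [0.1667, 0.0833, 0.0833, 0.1667, 0.2500, 0.2500], E[r] = -0.2500, γ^t·E[r] = -0.250000, running G = -0.250000
t=1: π = [0.1806, 0.1528, 0.1250, 0.1597, 0.1875, 0.1944], E[r] = -0.4097, γ^t·E[r] = -0.286806, running G = -0.536806
t=2: π = [0.1846, 0.1510, 0.1250, 0.1539, 0.1921, 0.1933], E[r] = -0.3762, γ^t·E[r] = -0.184317, running G = -0.721123
t=3: π = [0.1847, 0.1508, 0.1252, 0.1541, 0.1925, 0.1927], E[r] = -0.3731, γ^t·E[r] = -0.127963, running G = -0.849086
t=4: π = [0.1846, 0.1509, 0.1252, 0.1541, 0.1925, 0.1927], E[r] = -0.3730, γ^t·E[r] = -0.089563, running G = -0.938649
t=5: π = [0.1846, 0.1509, 0.1252, 0.1541, 0.1925, 0.1927], E[r] = -0.3731, γ^t·E[r] = -0.062714, running G = -1.001362
t=6: π = [0.1846, 0.1509, 0.1252, 0.1541, 0.1925, 0.1927], E[r] = -0.3731, γ^t·E[r] = -0.043898, running G = -1.045261
t=7: π = [0.1846, 0.1509, 0.1252, 0.1541, 0.1925, 0.1927], E[r] = -0.3731, γ^t·E[r] = -0.030729, running G = -1.075989

G = -1.0760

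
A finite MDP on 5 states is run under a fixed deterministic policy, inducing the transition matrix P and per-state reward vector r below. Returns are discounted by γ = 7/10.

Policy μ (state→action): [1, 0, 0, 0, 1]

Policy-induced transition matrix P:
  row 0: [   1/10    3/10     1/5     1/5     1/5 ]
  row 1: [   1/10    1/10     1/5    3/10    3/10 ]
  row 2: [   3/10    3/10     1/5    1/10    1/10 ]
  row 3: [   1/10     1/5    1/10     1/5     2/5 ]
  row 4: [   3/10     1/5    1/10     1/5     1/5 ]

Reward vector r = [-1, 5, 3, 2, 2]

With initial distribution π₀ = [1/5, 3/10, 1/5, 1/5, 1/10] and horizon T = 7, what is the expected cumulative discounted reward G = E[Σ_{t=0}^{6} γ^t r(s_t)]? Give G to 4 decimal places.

G = 7.1767

t=0: π = [0.2000, 0.3000, 0.2000, 0.2000, 0.1000], E[r] = 2.5000, γ^t·E[r] = 2.500000, running G = 2.500000
t=1: π = [0.1600, 0.2100, 0.1700, 0.2100, 0.2500], E[r] = 2.3200, γ^t·E[r] = 1.624000, running G = 4.124000
t=2: π = [0.1840, 0.2120, 0.1540, 0.2040, 0.2460], E[r] = 2.2380, γ^t·E[r] = 1.096620, running G = 5.220620
t=3: π = [0.1800, 0.2126, 0.1550, 0.2058, 0.2466], E[r] = 2.2528, γ^t·E[r] = 0.772710, running G = 5.993330
t=4: π = [0.1803, 0.2122, 0.1548, 0.2058, 0.2469], E[r] = 2.2505, γ^t·E[r] = 0.540350, running G = 6.533680
t=5: π = [0.1803, 0.2123, 0.1547, 0.2057, 0.2469], E[r] = 2.2506, γ^t·E[r] = 0.378254, running G = 6.911935
t=6: π = [0.1803, 0.2123, 0.1547, 0.2058, 0.2469], E[r] = 2.2506, γ^t·E[r] = 0.264780, running G = 7.176714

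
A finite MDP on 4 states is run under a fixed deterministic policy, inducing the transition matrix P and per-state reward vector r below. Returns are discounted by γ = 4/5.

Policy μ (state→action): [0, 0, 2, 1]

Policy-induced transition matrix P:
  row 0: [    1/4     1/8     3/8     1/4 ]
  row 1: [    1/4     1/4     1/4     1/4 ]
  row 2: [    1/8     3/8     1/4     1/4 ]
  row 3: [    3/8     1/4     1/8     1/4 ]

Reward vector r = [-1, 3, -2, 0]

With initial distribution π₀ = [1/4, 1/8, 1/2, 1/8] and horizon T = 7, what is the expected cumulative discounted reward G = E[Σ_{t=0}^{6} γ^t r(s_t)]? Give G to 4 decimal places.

G = -0.7649

t=0: π = [0.2500, 0.1250, 0.5000, 0.1250], E[r] = -0.8750, γ^t·E[r] = -0.875000, running G = -0.875000
t=1: π = [0.2031, 0.2813, 0.2656, 0.2500], E[r] = 0.1094, γ^t·E[r] = 0.087500, running G = -0.787500
t=2: π = [0.2480, 0.2578, 0.2441, 0.2500], E[r] = 0.0371, γ^t·E[r] = 0.023750, running G = -0.763750
t=3: π = [0.2507, 0.2495, 0.2498, 0.2500], E[r] = -0.0017, γ^t·E[r] = -0.000875, running G = -0.764625
t=4: π = [0.2500, 0.2499, 0.2501, 0.2500], E[r] = -0.0006, γ^t·E[r] = -0.000238, running G = -0.764863
t=5: π = [0.2500, 0.2500, 0.2500, 0.2500], E[r] = 0.0000, γ^t·E[r] = 0.000009, running G = -0.764854
t=6: π = [0.2500, 0.2500, 0.2500, 0.2500], E[r] = 0.0000, γ^t·E[r] = 0.000002, running G = -0.764851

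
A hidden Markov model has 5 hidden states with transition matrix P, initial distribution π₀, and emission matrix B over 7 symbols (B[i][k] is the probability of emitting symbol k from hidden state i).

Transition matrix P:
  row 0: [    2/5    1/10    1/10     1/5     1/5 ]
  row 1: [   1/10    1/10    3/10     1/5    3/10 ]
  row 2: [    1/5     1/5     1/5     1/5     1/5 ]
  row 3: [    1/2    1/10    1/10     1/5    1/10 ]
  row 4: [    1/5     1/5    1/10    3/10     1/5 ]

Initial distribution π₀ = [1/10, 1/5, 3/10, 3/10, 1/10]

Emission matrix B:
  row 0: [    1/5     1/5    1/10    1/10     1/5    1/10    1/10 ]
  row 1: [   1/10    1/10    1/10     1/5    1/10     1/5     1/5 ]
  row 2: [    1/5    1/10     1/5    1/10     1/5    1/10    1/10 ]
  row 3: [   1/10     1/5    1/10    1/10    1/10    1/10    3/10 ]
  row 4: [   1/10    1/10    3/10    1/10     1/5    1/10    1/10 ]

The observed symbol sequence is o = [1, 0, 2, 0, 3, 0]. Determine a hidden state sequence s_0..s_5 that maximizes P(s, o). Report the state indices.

t=0: δ = [2.000e-02, 2.000e-02, 3.000e-02, 6.000e-02, 1.000e-02]  (obs o_0=1)
t=1: δ = [6.000e-03, 6.000e-04, 1.200e-03, 1.200e-03, 6.000e-04]  ψ = [3, 2, 1, 3, 1]  (obs o_1=0)
t=2: δ = [2.400e-04, 6.000e-05, 1.200e-04, 1.200e-04, 3.600e-04]  ψ = [0, 0, 0, 0, 0]  (obs o_2=2)
t=3: δ = [1.920e-05, 7.200e-06, 7.200e-06, 1.080e-05, 7.200e-06]  ψ = [0, 4, 4, 4, 4]  (obs o_3=0)
t=4: δ = [7.680e-07, 3.840e-07, 2.160e-07, 3.840e-07, 3.840e-07]  ψ = [0, 0, 1, 0, 0]  (obs o_4=3)
t=5: δ = [6.144e-08, 7.680e-09, 2.304e-08, 1.536e-08, 1.536e-08]  ψ = [0, 0, 1, 0, 0]  (obs o_5=0)
backtrack: best end state = 0; path = [3, 0, 0, 0, 0, 0]

path = [3, 0, 0, 0, 0, 0]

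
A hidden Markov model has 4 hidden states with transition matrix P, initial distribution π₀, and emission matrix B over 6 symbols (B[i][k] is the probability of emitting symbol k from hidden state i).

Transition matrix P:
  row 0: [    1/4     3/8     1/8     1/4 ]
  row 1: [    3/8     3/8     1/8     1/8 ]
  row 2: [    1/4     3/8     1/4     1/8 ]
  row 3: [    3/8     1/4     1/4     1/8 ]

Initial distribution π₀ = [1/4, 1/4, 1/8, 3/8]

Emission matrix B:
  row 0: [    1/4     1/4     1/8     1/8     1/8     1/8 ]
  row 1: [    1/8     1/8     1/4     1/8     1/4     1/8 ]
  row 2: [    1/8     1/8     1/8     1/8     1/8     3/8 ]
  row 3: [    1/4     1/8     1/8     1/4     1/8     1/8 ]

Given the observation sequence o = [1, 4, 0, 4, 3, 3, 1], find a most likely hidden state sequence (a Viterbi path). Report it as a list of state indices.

t=0: δ = [6.250e-02, 3.125e-02, 1.562e-02, 4.688e-02]  (obs o_0=1)
t=1: δ = [2.197e-03, 5.859e-03, 1.465e-03, 1.953e-03]  ψ = [3, 0, 3, 0]  (obs o_1=4)
t=2: δ = [5.493e-04, 2.747e-04, 9.155e-05, 1.831e-04]  ψ = [1, 1, 1, 1]  (obs o_2=0)
t=3: δ = [1.717e-05, 5.150e-05, 8.583e-06, 1.717e-05]  ψ = [0, 0, 0, 0]  (obs o_3=4)
t=4: δ = [2.414e-06, 2.414e-06, 8.047e-07, 1.609e-06]  ψ = [1, 1, 1, 1]  (obs o_4=3)
t=5: δ = [1.132e-07, 1.132e-07, 5.029e-08, 1.509e-07]  ψ = [1, 0, 3, 0]  (obs o_5=3)
t=6: δ = [1.414e-08, 5.304e-09, 4.715e-09, 3.536e-09]  ψ = [3, 0, 3, 0]  (obs o_6=1)
backtrack: best end state = 0; path = [0, 1, 0, 1, 0, 3, 0]

path = [0, 1, 0, 1, 0, 3, 0]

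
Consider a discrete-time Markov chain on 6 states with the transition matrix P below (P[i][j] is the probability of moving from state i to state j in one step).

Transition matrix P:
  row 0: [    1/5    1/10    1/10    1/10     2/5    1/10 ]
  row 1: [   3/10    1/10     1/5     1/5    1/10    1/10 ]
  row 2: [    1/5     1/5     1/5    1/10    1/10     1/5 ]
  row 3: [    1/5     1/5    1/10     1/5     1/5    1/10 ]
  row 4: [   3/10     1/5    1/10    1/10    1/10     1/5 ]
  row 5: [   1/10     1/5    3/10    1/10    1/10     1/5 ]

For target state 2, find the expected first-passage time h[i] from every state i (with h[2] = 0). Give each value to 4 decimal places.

First-step conditioning: h[2] = 0; for i ≠ 2, h[i] = 1 + Σ_k P[i][k]·h[k].
  h[0] = 1 + 1/5·h[0] + 1/10·h[1] + 1/10·h[3] + 2/5·h[4] + 1/10·h[5]
  h[1] = 1 + 3/10·h[0] + 1/10·h[1] + 1/5·h[3] + 1/10·h[4] + 1/10·h[5]
  h[3] = 1 + 1/5·h[0] + 1/5·h[1] + 1/5·h[3] + 1/5·h[4] + 1/10·h[5]
  h[4] = 1 + 3/10·h[0] + 1/5·h[1] + 1/10·h[3] + 1/10·h[4] + 1/5·h[5]
  h[5] = 1 + 1/10·h[0] + 1/5·h[1] + 1/10·h[3] + 1/10·h[4] + 1/5·h[5]
Solving the 5×5 linear system over states ≠ 2 gives exactly h = [5485/779, 4974/779, 0, 5458/779, 5351/779, 4254/779] (h[2] = 0 is the target).

h = [7.0411, 6.3851, 0.0000, 7.0064, 6.8691, 5.4608]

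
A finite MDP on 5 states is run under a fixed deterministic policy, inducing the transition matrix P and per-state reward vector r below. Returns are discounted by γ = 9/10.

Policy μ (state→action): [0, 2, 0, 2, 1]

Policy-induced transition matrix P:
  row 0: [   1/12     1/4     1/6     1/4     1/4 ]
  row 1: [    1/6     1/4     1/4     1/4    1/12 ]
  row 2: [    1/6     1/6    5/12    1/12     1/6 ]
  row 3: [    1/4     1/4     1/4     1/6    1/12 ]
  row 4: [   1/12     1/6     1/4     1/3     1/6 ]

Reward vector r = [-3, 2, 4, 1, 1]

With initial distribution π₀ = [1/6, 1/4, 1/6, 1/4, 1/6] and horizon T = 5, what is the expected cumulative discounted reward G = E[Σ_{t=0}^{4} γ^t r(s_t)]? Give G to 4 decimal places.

t=0: π = [0.1667, 0.2500, 0.1667, 0.2500, 0.1667], E[r] = 1.0833, γ^t·E[r] = 1.083333, running G = 1.083333
t=1: π = [0.1597, 0.2222, 0.2639, 0.2153, 0.1389], E[r] = 1.3750, γ^t·E[r] = 1.237500, running G = 2.320833
t=2: π = [0.1597, 0.2164, 0.2807, 0.1997, 0.1435], E[r] = 1.4196, γ^t·E[r] = 1.149844, running G = 3.470677
t=3: π = [0.1580, 0.2147, 0.2835, 0.1985, 0.1453], E[r] = 1.4329, γ^t·E[r] = 1.044598, running G = 4.515275
t=4: π = [0.1579, 0.2143, 0.2841, 0.1983, 0.1454], E[r] = 1.4348, γ^t·E[r] = 0.941346, running G = 5.456620

G = 5.4566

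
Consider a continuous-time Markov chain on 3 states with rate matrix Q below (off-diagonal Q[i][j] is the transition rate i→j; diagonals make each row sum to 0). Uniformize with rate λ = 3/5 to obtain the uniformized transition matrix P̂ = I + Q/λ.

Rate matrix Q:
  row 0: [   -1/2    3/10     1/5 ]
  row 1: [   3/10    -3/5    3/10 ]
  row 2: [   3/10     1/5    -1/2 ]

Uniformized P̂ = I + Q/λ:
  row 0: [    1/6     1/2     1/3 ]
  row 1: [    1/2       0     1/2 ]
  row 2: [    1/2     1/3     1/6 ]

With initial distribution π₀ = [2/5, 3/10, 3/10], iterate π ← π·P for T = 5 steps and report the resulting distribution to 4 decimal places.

π = [0.3749, 0.2971, 0.3280]

t=0: π = [0.4000, 0.3000, 0.3000]
t=1: π = [0.3667, 0.3000, 0.3333]
t=2: π = [0.3778, 0.2944, 0.3278]
t=3: π = [0.3741, 0.2981, 0.3278]
t=4: π = [0.3753, 0.2963, 0.3284]
t=5: π = [0.3749, 0.2971, 0.3280]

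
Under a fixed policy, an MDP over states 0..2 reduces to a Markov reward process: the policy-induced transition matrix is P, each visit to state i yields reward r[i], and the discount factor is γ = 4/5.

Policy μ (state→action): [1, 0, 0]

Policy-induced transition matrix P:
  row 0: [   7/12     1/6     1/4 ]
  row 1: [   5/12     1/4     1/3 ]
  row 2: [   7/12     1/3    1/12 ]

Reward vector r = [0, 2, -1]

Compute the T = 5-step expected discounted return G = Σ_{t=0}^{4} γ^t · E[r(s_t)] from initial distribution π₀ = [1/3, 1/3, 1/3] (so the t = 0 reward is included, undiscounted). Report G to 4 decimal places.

t=0: π = [0.3333, 0.3333, 0.3333], E[r] = 0.3333, γ^t·E[r] = 0.333333, running G = 0.333333
t=1: π = [0.5278, 0.2500, 0.2222], E[r] = 0.2778, γ^t·E[r] = 0.222222, running G = 0.555556
t=2: π = [0.5417, 0.2245, 0.2338], E[r] = 0.2153, γ^t·E[r] = 0.137778, running G = 0.693333
t=3: π = [0.5459, 0.2243, 0.2297], E[r] = 0.2189, γ^t·E[r] = 0.112099, running G = 0.805432
t=4: π = [0.5459, 0.2237, 0.2304], E[r] = 0.2169, γ^t·E[r] = 0.088843, running G = 0.894275

G = 0.8943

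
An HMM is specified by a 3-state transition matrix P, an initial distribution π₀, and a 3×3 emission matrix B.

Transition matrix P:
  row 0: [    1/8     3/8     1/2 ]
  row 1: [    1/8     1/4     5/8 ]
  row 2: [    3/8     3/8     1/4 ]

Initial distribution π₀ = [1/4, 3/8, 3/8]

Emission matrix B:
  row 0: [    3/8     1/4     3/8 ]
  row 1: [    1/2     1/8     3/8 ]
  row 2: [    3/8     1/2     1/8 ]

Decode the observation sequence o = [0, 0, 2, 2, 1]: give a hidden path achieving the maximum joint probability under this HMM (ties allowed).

path = [1, 2, 0, 1, 2]

t=0: δ = [9.375e-02, 1.875e-01, 1.406e-01]  (obs o_0=0)
t=1: δ = [1.978e-02, 2.637e-02, 4.395e-02]  ψ = [2, 2, 1]  (obs o_1=0)
t=2: δ = [6.180e-03, 6.180e-03, 2.060e-03]  ψ = [2, 2, 1]  (obs o_2=2)
t=3: δ = [2.897e-04, 8.690e-04, 4.828e-04]  ψ = [0, 0, 1]  (obs o_3=2)
t=4: δ = [4.526e-05, 2.716e-05, 2.716e-04]  ψ = [2, 1, 1]  (obs o_4=1)
backtrack: best end state = 2; path = [1, 2, 0, 1, 2]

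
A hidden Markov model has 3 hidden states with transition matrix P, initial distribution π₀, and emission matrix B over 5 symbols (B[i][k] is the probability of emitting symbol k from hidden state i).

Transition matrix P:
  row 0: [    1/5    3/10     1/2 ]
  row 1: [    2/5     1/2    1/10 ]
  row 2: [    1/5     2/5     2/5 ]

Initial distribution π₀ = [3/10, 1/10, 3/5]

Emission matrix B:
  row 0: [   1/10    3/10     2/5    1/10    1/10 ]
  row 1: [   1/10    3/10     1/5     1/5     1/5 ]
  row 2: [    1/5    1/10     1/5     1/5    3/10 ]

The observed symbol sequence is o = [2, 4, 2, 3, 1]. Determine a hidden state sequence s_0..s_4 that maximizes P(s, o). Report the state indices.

path = [0, 2, 1, 1, 1]

t=0: δ = [1.200e-01, 2.000e-02, 1.200e-01]  (obs o_0=2)
t=1: δ = [2.400e-03, 9.600e-03, 1.800e-02]  ψ = [0, 2, 0]  (obs o_1=4)
t=2: δ = [1.536e-03, 1.440e-03, 1.440e-03]  ψ = [1, 2, 2]  (obs o_2=2)
t=3: δ = [5.760e-05, 1.440e-04, 1.536e-04]  ψ = [1, 1, 0]  (obs o_3=3)
t=4: δ = [1.728e-05, 2.160e-05, 6.144e-06]  ψ = [1, 1, 2]  (obs o_4=1)
backtrack: best end state = 1; path = [0, 2, 1, 1, 1]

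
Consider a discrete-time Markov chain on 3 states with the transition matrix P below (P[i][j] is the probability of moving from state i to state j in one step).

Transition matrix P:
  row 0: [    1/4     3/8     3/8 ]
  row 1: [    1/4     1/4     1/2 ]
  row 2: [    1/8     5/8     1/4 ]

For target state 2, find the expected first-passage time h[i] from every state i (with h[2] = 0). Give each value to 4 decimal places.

h = [2.4000, 2.1333, 0.0000]

First-step conditioning: h[2] = 0; for i ≠ 2, h[i] = 1 + Σ_k P[i][k]·h[k].
  h[0] = 1 + 1/4·h[0] + 3/8·h[1]
  h[1] = 1 + 1/4·h[0] + 1/4·h[1]
Solving the 2×2 linear system over states ≠ 2 gives exactly h = [12/5, 32/15, 0] (h[2] = 0 is the target).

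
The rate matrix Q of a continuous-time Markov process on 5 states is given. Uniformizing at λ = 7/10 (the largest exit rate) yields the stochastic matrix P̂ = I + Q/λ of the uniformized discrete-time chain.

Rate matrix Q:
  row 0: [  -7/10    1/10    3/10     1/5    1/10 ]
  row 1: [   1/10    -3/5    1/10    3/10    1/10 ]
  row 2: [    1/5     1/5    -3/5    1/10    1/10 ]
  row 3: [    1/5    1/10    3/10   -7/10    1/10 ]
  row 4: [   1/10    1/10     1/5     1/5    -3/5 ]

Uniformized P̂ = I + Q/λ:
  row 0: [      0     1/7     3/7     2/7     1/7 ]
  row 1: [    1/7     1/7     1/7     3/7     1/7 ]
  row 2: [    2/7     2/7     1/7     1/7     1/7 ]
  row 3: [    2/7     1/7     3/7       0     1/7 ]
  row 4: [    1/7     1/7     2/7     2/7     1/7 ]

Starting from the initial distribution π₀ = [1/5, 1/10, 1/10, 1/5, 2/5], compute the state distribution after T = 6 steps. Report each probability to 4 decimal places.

t=0: π = [0.2000, 0.1000, 0.1000, 0.2000, 0.4000]
t=1: π = [0.1571, 0.1571, 0.3143, 0.2286, 0.1429]
t=2: π = [0.1980, 0.1878, 0.2735, 0.1980, 0.1429]
t=3: π = [0.1819, 0.1819, 0.2764, 0.2169, 0.1429]
t=4: π = [0.1873, 0.1823, 0.2772, 0.2102, 0.1429]
t=5: π = [0.1857, 0.1825, 0.2769, 0.2121, 0.1429]
t=6: π = [0.1862, 0.1824, 0.2769, 0.2116, 0.1429]

π = [0.1862, 0.1824, 0.2769, 0.2116, 0.1429]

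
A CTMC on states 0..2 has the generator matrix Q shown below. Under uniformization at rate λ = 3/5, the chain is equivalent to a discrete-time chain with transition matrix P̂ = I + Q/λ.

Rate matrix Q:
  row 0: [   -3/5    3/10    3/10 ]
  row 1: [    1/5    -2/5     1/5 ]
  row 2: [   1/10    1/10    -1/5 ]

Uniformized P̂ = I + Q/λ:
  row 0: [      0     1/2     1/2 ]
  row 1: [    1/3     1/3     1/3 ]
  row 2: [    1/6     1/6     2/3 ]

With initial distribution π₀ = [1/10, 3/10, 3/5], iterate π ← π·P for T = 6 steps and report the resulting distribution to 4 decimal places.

π = [0.1818, 0.2727, 0.5455]

t=0: π = [0.1000, 0.3000, 0.6000]
t=1: π = [0.2000, 0.2500, 0.5500]
t=2: π = [0.1750, 0.2750, 0.5500]
t=3: π = [0.1833, 0.2708, 0.5458]
t=4: π = [0.1813, 0.2729, 0.5458]
t=5: π = [0.1819, 0.2726, 0.5455]
t=6: π = [0.1818, 0.2727, 0.5455]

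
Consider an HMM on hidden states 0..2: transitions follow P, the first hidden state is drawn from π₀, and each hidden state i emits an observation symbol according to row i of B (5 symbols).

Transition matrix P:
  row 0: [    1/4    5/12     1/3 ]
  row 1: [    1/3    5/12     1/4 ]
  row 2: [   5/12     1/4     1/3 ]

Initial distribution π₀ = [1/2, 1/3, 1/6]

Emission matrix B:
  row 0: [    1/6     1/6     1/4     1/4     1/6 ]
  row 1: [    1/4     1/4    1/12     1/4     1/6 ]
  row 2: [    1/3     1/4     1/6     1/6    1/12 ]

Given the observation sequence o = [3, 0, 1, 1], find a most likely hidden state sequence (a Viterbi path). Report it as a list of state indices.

path = [0, 1, 1, 1]

t=0: δ = [1.250e-01, 8.333e-02, 2.778e-02]  (obs o_0=3)
t=1: δ = [5.208e-03, 1.302e-02, 1.389e-02]  ψ = [0, 0, 0]  (obs o_1=0)
t=2: δ = [9.645e-04, 1.356e-03, 1.157e-03]  ψ = [2, 1, 2]  (obs o_2=1)
t=3: δ = [8.038e-05, 1.413e-04, 9.645e-05]  ψ = [2, 1, 2]  (obs o_3=1)
backtrack: best end state = 1; path = [0, 1, 1, 1]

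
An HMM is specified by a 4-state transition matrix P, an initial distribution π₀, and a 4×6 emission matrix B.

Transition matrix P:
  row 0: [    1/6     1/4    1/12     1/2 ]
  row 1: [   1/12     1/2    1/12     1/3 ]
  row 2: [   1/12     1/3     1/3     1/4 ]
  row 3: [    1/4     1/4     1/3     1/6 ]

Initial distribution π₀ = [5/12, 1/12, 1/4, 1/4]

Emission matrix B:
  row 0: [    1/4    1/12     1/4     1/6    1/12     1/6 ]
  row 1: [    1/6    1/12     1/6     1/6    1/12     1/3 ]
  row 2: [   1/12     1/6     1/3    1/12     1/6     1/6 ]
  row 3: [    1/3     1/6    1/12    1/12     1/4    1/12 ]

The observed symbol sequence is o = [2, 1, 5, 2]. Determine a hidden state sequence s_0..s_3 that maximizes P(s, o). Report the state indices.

path = [0, 3, 1, 1]

t=0: δ = [1.042e-01, 1.389e-02, 8.333e-02, 2.083e-02]  (obs o_0=2)
t=1: δ = [1.447e-03, 2.315e-03, 4.630e-03, 8.681e-03]  ψ = [0, 2, 2, 0]  (obs o_1=1)
t=2: δ = [3.617e-04, 7.234e-04, 4.823e-04, 1.206e-04]  ψ = [3, 3, 3, 3]  (obs o_2=5)
t=3: δ = [1.507e-05, 6.028e-05, 5.358e-05, 2.009e-05]  ψ = [0, 1, 2, 1]  (obs o_3=2)
backtrack: best end state = 1; path = [0, 3, 1, 1]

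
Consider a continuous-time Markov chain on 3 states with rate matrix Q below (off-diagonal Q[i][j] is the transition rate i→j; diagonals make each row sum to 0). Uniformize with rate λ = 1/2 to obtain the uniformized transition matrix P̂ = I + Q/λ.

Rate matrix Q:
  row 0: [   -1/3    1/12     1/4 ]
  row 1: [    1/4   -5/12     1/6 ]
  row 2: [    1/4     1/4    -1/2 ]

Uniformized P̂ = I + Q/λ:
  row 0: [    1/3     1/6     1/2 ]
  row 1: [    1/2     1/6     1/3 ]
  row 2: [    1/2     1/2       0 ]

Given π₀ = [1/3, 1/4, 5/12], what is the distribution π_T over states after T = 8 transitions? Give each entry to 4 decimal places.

t=0: π = [0.3333, 0.2500, 0.4167]
t=1: π = [0.4444, 0.3056, 0.2500]
t=2: π = [0.4259, 0.2500, 0.3241]
t=3: π = [0.4290, 0.2747, 0.2963]
t=4: π = [0.4285, 0.2654, 0.3061]
t=5: π = [0.4286, 0.2687, 0.3027]
t=6: π = [0.4286, 0.2676, 0.3039]
t=7: π = [0.4286, 0.2680, 0.3035]
t=8: π = [0.4286, 0.2678, 0.3036]

π = [0.4286, 0.2678, 0.3036]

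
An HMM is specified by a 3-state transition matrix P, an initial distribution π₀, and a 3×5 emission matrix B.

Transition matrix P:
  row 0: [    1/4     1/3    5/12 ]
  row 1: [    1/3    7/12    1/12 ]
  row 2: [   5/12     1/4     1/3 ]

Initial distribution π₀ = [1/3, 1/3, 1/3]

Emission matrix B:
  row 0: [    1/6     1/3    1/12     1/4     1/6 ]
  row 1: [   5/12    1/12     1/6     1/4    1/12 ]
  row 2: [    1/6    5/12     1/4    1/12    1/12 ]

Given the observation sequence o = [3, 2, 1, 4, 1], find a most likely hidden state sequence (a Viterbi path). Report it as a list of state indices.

path = [0, 2, 2, 0, 2]

t=0: δ = [8.333e-02, 8.333e-02, 2.778e-02]  (obs o_0=3)
t=1: δ = [2.315e-03, 8.102e-03, 8.681e-03]  ψ = [1, 1, 0]  (obs o_1=2)
t=2: δ = [1.206e-03, 3.938e-04, 1.206e-03]  ψ = [2, 1, 2]  (obs o_2=1)
t=3: δ = [8.372e-05, 3.349e-05, 4.186e-05]  ψ = [2, 0, 0]  (obs o_3=4)
t=4: δ = [6.977e-06, 2.326e-06, 1.454e-05]  ψ = [0, 0, 0]  (obs o_4=1)
backtrack: best end state = 2; path = [0, 2, 2, 0, 2]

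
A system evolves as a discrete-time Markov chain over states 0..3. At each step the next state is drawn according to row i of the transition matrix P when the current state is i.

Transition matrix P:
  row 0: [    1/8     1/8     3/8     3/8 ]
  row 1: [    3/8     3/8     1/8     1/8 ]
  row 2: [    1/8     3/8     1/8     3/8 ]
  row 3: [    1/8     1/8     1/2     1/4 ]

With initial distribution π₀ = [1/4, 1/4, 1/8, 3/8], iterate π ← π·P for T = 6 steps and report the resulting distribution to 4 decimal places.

π = [0.1896, 0.2586, 0.2758, 0.2759]

t=0: π = [0.2500, 0.2500, 0.1250, 0.3750]
t=1: π = [0.1875, 0.2188, 0.3281, 0.2656]
t=2: π = [0.1797, 0.2617, 0.2715, 0.2871]
t=3: π = [0.1904, 0.2583, 0.2776, 0.2737]
t=4: π = [0.1896, 0.2590, 0.2752, 0.2762]
t=5: π = [0.1897, 0.2586, 0.2760, 0.2757]
t=6: π = [0.1896, 0.2586, 0.2758, 0.2759]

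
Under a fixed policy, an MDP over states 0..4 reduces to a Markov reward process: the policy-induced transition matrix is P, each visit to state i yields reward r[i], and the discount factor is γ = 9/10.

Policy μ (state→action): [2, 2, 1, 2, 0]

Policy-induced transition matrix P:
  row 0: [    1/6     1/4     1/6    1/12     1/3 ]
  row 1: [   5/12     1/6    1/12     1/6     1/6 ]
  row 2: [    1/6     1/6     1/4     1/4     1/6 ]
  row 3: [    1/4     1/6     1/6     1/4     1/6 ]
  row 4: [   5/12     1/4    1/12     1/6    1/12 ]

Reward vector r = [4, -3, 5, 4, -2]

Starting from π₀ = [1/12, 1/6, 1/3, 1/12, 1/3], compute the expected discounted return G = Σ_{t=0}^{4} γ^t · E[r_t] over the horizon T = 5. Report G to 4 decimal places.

G = 6.1339

t=0: π = [0.0833, 0.1667, 0.3333, 0.0833, 0.3333], E[r] = 1.1667, γ^t·E[r] = 1.166667, running G = 1.166667
t=1: π = [0.2986, 0.2014, 0.1528, 0.1944, 0.1528], E[r] = 1.8264, γ^t·E[r] = 1.643750, running G = 2.810417
t=2: π = [0.2714, 0.2043, 0.1499, 0.1707, 0.2037], E[r] = 1.4977, γ^t·E[r] = 1.213125, running G = 4.023542
t=3: π = [0.2829, 0.2063, 0.1452, 0.1708, 0.1949], E[r] = 1.5318, γ^t·E[r] = 1.116668, running G = 5.140210
t=4: π = [0.2812, 0.2065, 0.1453, 0.1694, 0.1976], E[r] = 1.5145, γ^t·E[r] = 0.993671, running G = 6.133881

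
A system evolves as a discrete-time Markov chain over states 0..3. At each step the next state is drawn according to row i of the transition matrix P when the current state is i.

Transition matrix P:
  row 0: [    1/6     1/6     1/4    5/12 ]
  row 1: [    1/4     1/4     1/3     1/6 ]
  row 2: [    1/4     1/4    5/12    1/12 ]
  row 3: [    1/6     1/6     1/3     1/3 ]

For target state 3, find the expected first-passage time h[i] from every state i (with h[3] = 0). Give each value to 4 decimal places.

First-step conditioning: h[3] = 0; for i ≠ 3, h[i] = 1 + Σ_k P[i][k]·h[k].
  h[0] = 1 + 1/6·h[0] + 1/6·h[1] + 1/4·h[2]
  h[1] = 1 + 1/4·h[0] + 1/4·h[1] + 1/3·h[2]
  h[2] = 1 + 1/4·h[0] + 1/4·h[1] + 5/12·h[2]
Solving the 3×3 linear system over states ≠ 3 gives exactly h = [109/28, 143/28, 39/7, 0] (h[3] = 0 is the target).

h = [3.8929, 5.1071, 5.5714, 0.0000]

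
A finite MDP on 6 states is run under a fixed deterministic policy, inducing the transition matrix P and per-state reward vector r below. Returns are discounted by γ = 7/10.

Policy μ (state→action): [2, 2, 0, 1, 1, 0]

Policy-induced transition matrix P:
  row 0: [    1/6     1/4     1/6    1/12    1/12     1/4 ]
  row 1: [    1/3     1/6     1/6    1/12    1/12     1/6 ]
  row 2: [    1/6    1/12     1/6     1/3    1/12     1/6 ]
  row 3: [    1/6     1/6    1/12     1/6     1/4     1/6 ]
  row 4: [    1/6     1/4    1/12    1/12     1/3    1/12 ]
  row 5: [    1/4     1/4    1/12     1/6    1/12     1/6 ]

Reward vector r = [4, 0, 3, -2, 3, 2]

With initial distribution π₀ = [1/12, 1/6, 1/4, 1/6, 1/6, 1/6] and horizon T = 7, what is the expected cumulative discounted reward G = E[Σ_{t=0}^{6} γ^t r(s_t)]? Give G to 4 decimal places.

t=0: π = [0.0833, 0.1667, 0.2500, 0.1667, 0.1667, 0.1667], E[r] = 1.5833, γ^t·E[r] = 1.583333, running G = 1.583333
t=1: π = [0.2083, 0.1806, 0.1250, 0.1736, 0.1528, 0.1597], E[r] = 1.6389, γ^t·E[r] = 1.147222, running G = 2.730556
t=2: π = [0.2101, 0.1997, 0.1262, 0.1424, 0.1505, 0.1713], E[r] = 1.7280, γ^t·E[r] = 0.846725, running G = 3.577280
t=3: π = [0.2142, 0.2005, 0.1280, 0.1410, 0.1447, 0.1716], E[r] = 1.7361, γ^t·E[r] = 0.595486, running G = 4.172766
t=4: π = [0.2144, 0.2002, 0.1286, 0.1414, 0.1430, 0.1725], E[r] = 1.7344, γ^t·E[r] = 0.416421, running G = 4.589187
t=5: π = [0.2144, 0.2001, 0.1286, 0.1416, 0.1426, 0.1726], E[r] = 1.7333, γ^t·E[r] = 0.291322, running G = 4.880509
t=6: π = [0.2144, 0.2001, 0.1286, 0.1417, 0.1426, 0.1726], E[r] = 1.7331, γ^t·E[r] = 0.203902, running G = 5.084411

G = 5.0844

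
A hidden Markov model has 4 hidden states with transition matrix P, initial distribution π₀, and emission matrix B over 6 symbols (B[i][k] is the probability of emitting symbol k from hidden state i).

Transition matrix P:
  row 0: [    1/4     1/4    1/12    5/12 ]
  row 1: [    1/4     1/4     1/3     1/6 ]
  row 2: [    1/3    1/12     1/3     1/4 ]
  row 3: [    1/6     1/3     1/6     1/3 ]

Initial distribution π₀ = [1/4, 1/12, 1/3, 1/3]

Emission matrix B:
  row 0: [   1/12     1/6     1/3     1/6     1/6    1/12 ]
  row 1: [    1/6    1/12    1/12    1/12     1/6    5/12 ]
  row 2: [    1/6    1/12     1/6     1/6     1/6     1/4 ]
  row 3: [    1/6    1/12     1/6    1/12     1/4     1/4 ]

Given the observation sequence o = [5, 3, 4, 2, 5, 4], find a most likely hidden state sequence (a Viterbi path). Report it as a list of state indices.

path = [2, 2, 2, 0, 3, 3]

t=0: δ = [2.083e-02, 3.472e-02, 8.333e-02, 8.333e-02]  (obs o_0=5)
t=1: δ = [4.630e-03, 2.315e-03, 4.630e-03, 2.315e-03]  ψ = [2, 3, 2, 3]  (obs o_1=3)
t=2: δ = [2.572e-04, 1.929e-04, 2.572e-04, 4.823e-04]  ψ = [2, 0, 2, 0]  (obs o_2=4)
t=3: δ = [2.858e-05, 1.340e-05, 1.429e-05, 2.679e-05]  ψ = [2, 3, 2, 3]  (obs o_3=2)
t=4: δ = [5.954e-07, 3.721e-06, 1.191e-06, 2.977e-06]  ψ = [0, 3, 2, 0]  (obs o_4=5)
t=5: δ = [1.550e-07, 1.654e-07, 2.067e-07, 2.481e-07]  ψ = [1, 3, 1, 3]  (obs o_5=4)
backtrack: best end state = 3; path = [2, 2, 2, 0, 3, 3]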